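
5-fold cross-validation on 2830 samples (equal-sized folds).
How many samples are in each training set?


Each validation fold has 2830/5 = 566 samples. Training set = 2830 - 566 = 2264.

2264


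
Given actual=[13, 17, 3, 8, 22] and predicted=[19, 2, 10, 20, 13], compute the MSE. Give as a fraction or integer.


MSE = (1/5) * ((13-19)^2=36 + (17-2)^2=225 + (3-10)^2=49 + (8-20)^2=144 + (22-13)^2=81). Sum = 535. MSE = 107.

107


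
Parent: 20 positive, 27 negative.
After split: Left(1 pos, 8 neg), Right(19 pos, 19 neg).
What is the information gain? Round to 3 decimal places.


H(parent) = 0.9839. H(left) = 0.5033, H(right) = 1.0000. Weighted = (9/47)*0.5033 + (38/47)*1.0000 = 0.9049. IG = 0.9839 - 0.9049 = 0.0790, which rounds to 0.079.

0.079


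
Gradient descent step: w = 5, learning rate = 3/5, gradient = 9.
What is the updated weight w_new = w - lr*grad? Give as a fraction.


w_new = 5 - 3/5 * 9 = 5 - 27/5 = -2/5.

-2/5


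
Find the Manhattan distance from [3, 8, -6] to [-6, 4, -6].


d = sum of absolute differences: |3--6|=9 + |8-4|=4 + |-6--6|=0 = 13.

13


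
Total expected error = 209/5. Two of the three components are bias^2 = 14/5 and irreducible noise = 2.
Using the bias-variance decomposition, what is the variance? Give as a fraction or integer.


Total error = bias^2 + variance + irreducible noise. So variance = 209/5 - 14/5 - 2 = 37.

37


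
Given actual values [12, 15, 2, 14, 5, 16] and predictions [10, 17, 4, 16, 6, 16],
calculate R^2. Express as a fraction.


Mean(y) = 32/3. SS_res = 17. SS_tot = 502/3. R^2 = 1 - 17/(502/3) = 451/502.

451/502


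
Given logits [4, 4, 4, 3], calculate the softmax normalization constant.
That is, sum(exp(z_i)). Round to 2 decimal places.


Denom = e^4=54.5982 + e^4=54.5982 + e^4=54.5982 + e^3=20.0855. Sum = 183.8801, which rounds to 183.88.

183.88


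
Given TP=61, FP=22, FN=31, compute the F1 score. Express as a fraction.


Precision = 61/83 = 61/83. Recall = 61/92 = 61/92. F1 = 2*P*R/(P+R) = 122/175.

122/175


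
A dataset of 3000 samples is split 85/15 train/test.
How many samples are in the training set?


Test set = 3000 * 15% = 450. Training set = 3000 - 450 = 2550.

2550


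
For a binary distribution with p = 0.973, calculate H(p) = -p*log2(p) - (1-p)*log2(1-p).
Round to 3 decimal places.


H = -0.973*log2(0.973) - 0.027*log2(0.027) = 0.179.

0.179


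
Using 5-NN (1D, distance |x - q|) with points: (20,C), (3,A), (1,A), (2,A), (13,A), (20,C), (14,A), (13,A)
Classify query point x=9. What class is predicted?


Distances: |20-9|=11, |3-9|=6, |1-9|=8, |2-9|=7, |13-9|=4, |20-9|=11, |14-9|=5, |13-9|=4. 5 nearest: (13,A), (13,A), (14,A), (3,A), (2,A). Counts: {'A': 5}. Majority class: A.

A


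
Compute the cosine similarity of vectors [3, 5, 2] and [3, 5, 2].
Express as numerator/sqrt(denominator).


dot = 38. |a|^2 = 38, |b|^2 = 38. cos = 38/sqrt(1444).

38/sqrt(1444)


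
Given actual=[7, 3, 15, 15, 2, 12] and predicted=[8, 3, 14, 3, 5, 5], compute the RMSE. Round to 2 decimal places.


MSE = 34.0000. RMSE = sqrt(34.0000) = 5.83.

5.83


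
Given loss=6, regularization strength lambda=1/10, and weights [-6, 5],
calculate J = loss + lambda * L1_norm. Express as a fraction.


L1 norm = sum(|w|) = 11. J = 6 + 1/10 * 11 = 71/10.

71/10


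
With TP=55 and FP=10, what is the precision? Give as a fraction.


Precision = TP / (TP + FP) = 55 / 65 = 11/13.

11/13


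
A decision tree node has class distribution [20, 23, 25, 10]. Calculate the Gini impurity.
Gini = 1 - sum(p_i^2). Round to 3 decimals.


Total = 78. Proportions: 20/78, 23/78, 25/78, 10/78. sum(p_i^2) = 0.2719. Gini = 1 - 0.2719 = 0.7281, which rounds to 0.728.

0.728


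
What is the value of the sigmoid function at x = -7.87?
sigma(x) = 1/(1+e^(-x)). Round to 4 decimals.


sigma(-7.87) = 1/(1+e^(7.87)) = 1/(1+2617.565588) = 1/2618.565588 = 0.0004.

0.0004


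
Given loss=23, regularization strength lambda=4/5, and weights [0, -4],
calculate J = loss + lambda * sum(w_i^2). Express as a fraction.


L2 sq norm = sum(w^2) = 16. J = 23 + 4/5 * 16 = 179/5.

179/5


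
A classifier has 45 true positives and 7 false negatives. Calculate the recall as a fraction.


Recall = TP / (TP + FN) = 45 / 52 = 45/52.

45/52


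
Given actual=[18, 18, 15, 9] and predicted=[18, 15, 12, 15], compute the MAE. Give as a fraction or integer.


MAE = (1/4) * (|18-18|=0 + |18-15|=3 + |15-12|=3 + |9-15|=6). Sum = 12. MAE = 3.

3


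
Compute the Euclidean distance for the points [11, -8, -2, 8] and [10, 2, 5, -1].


d = sqrt(sum of squared differences). (11-10)^2=1, (-8-2)^2=100, (-2-5)^2=49, (8--1)^2=81. Sum = 231.

sqrt(231)


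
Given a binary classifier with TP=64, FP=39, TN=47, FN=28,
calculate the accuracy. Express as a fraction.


Accuracy = (TP + TN) / (TP + TN + FP + FN) = (64 + 47) / 178 = 111/178.

111/178


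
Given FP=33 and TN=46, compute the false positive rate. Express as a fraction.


FPR = FP / (FP + TN) = 33 / 79 = 33/79.

33/79


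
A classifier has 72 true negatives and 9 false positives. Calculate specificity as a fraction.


Specificity = TN / (TN + FP) = 72 / 81 = 8/9.

8/9


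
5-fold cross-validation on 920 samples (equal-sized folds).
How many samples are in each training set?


Each validation fold has 920/5 = 184 samples. Training set = 920 - 184 = 736.

736


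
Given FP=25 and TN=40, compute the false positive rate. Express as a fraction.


FPR = FP / (FP + TN) = 25 / 65 = 5/13.

5/13


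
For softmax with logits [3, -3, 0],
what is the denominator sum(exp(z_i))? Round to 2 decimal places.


Denom = e^3=20.0855 + e^-3=0.0498 + e^0=1.0000. Sum = 21.1353, which rounds to 21.14.

21.14


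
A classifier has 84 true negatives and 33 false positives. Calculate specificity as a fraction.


Specificity = TN / (TN + FP) = 84 / 117 = 28/39.

28/39


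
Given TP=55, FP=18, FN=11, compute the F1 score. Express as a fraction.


Precision = 55/73 = 55/73. Recall = 55/66 = 5/6. F1 = 2*P*R/(P+R) = 110/139.

110/139


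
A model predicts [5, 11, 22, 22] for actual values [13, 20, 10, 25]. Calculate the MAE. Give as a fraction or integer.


MAE = (1/4) * (|13-5|=8 + |20-11|=9 + |10-22|=12 + |25-22|=3). Sum = 32. MAE = 8.

8


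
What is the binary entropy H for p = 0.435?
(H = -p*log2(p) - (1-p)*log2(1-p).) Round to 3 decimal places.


H = -0.435*log2(0.435) - 0.565*log2(0.565) = 0.988.

0.988


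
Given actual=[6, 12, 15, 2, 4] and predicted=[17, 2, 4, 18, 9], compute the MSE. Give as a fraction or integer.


MSE = (1/5) * ((6-17)^2=121 + (12-2)^2=100 + (15-4)^2=121 + (2-18)^2=256 + (4-9)^2=25). Sum = 623. MSE = 623/5.

623/5


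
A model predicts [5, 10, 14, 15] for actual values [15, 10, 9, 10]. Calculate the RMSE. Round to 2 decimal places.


MSE = 37.5000. RMSE = sqrt(37.5000) = 6.12.

6.12


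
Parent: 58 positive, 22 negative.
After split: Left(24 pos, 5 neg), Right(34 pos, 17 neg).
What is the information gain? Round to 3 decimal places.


H(parent) = 0.8485. H(left) = 0.6632, H(right) = 0.9183. Weighted = (29/80)*0.6632 + (51/80)*0.9183 = 0.8258. IG = 0.8485 - 0.8258 = 0.0227, which rounds to 0.023.

0.023


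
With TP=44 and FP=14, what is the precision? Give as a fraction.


Precision = TP / (TP + FP) = 44 / 58 = 22/29.

22/29


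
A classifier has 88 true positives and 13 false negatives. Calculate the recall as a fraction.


Recall = TP / (TP + FN) = 88 / 101 = 88/101.

88/101


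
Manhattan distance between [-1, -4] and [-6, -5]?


d = sum of absolute differences: |-1--6|=5 + |-4--5|=1 = 6.

6


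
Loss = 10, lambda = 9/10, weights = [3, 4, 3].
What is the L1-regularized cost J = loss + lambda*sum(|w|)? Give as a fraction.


L1 norm = sum(|w|) = 10. J = 10 + 9/10 * 10 = 19.

19


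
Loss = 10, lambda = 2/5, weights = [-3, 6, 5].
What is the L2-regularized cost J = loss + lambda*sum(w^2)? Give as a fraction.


L2 sq norm = sum(w^2) = 70. J = 10 + 2/5 * 70 = 38.

38


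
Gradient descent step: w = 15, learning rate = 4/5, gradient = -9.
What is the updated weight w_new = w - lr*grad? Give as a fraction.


w_new = 15 - 4/5 * -9 = 15 - -36/5 = 111/5.

111/5


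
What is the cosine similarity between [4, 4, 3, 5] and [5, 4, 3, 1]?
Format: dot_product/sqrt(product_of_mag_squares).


dot = 50. |a|^2 = 66, |b|^2 = 51. cos = 50/sqrt(3366).

50/sqrt(3366)


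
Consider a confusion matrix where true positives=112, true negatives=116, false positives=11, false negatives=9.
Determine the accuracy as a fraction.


Accuracy = (TP + TN) / (TP + TN + FP + FN) = (112 + 116) / 248 = 57/62.

57/62


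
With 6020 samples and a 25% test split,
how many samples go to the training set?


Test set = 6020 * 25% = 1505. Training set = 6020 - 1505 = 4515.

4515


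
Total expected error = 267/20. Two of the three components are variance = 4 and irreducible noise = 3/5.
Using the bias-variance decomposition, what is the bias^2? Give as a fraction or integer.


Total error = bias^2 + variance + irreducible noise. So bias^2 = 267/20 - 4 - 3/5 = 35/4.

35/4


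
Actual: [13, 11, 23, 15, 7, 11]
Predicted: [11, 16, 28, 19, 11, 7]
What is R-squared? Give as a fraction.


Mean(y) = 40/3. SS_res = 102. SS_tot = 442/3. R^2 = 1 - 102/(442/3) = 4/13.

4/13


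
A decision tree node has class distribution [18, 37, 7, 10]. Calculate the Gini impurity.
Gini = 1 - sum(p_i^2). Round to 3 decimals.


Total = 72. Proportions: 18/72, 37/72, 7/72, 10/72. sum(p_i^2) = 0.3553. Gini = 1 - 0.3553 = 0.6447, which rounds to 0.645.

0.645


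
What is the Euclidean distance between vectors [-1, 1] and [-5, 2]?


d = sqrt(sum of squared differences). (-1--5)^2=16, (1-2)^2=1. Sum = 17.

sqrt(17)


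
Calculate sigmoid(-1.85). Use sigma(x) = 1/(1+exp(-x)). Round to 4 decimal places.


sigma(-1.85) = 1/(1+e^(1.85)) = 1/(1+6.359820) = 1/7.359820 = 0.1359.

0.1359


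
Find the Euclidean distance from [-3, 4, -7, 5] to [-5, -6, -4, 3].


d = sqrt(sum of squared differences). (-3--5)^2=4, (4--6)^2=100, (-7--4)^2=9, (5-3)^2=4. Sum = 117.

sqrt(117)


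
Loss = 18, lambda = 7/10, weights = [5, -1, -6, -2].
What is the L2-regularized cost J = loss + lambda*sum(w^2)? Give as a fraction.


L2 sq norm = sum(w^2) = 66. J = 18 + 7/10 * 66 = 321/5.

321/5


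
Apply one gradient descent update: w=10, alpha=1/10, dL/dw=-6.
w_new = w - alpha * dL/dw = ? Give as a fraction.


w_new = 10 - 1/10 * -6 = 10 - -3/5 = 53/5.

53/5


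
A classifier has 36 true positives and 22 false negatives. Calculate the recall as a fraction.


Recall = TP / (TP + FN) = 36 / 58 = 18/29.

18/29


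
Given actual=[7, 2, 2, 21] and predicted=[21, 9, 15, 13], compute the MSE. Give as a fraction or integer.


MSE = (1/4) * ((7-21)^2=196 + (2-9)^2=49 + (2-15)^2=169 + (21-13)^2=64). Sum = 478. MSE = 239/2.

239/2


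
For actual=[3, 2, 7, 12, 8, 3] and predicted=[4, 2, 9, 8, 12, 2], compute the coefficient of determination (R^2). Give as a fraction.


Mean(y) = 35/6. SS_res = 38. SS_tot = 449/6. R^2 = 1 - 38/(449/6) = 221/449.

221/449


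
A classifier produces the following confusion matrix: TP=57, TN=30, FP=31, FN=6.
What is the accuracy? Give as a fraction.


Accuracy = (TP + TN) / (TP + TN + FP + FN) = (57 + 30) / 124 = 87/124.

87/124


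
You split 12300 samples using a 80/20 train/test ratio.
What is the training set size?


Test set = 12300 * 20% = 2460. Training set = 12300 - 2460 = 9840.

9840


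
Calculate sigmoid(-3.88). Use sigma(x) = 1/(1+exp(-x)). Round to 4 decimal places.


sigma(-3.88) = 1/(1+e^(3.88)) = 1/(1+48.424215) = 1/49.424215 = 0.0202.

0.0202


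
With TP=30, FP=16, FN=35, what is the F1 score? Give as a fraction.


Precision = 30/46 = 15/23. Recall = 30/65 = 6/13. F1 = 2*P*R/(P+R) = 20/37.

20/37


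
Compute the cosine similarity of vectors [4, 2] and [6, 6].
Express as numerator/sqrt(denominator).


dot = 36. |a|^2 = 20, |b|^2 = 72. cos = 36/sqrt(1440).

36/sqrt(1440)


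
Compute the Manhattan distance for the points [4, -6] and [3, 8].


d = sum of absolute differences: |4-3|=1 + |-6-8|=14 = 15.

15


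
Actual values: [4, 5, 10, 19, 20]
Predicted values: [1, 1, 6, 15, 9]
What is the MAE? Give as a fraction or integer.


MAE = (1/5) * (|4-1|=3 + |5-1|=4 + |10-6|=4 + |19-15|=4 + |20-9|=11). Sum = 26. MAE = 26/5.

26/5


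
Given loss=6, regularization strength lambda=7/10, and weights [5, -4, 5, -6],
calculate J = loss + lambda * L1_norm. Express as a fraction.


L1 norm = sum(|w|) = 20. J = 6 + 7/10 * 20 = 20.

20


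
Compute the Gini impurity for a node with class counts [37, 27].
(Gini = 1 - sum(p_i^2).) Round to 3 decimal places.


Total = 64. Proportions: 37/64, 27/64. sum(p_i^2) = 0.5122. Gini = 1 - 0.5122 = 0.4878, which rounds to 0.488.

0.488


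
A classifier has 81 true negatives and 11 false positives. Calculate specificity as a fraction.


Specificity = TN / (TN + FP) = 81 / 92 = 81/92.

81/92


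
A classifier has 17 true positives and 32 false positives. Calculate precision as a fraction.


Precision = TP / (TP + FP) = 17 / 49 = 17/49.

17/49


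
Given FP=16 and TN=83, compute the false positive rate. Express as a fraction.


FPR = FP / (FP + TN) = 16 / 99 = 16/99.

16/99


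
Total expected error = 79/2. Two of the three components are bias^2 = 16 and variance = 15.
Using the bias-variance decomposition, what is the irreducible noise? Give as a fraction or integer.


Total error = bias^2 + variance + irreducible noise. So irreducible noise = 79/2 - 16 - 15 = 17/2.

17/2


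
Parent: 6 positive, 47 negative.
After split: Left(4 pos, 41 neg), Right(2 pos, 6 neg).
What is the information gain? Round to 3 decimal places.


H(parent) = 0.5095. H(left) = 0.4328, H(right) = 0.8113. Weighted = (45/53)*0.4328 + (8/53)*0.8113 = 0.4899. IG = 0.5095 - 0.4899 = 0.0196, which rounds to 0.020.

0.020


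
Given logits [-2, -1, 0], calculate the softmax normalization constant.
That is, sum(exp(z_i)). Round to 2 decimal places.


Denom = e^-2=0.1353 + e^-1=0.3679 + e^0=1.0000. Sum = 1.5032, which rounds to 1.50.

1.50


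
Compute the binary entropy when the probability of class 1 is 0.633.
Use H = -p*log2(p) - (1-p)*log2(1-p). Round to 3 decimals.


H = -0.633*log2(0.633) - 0.367*log2(0.367) = 0.948.

0.948


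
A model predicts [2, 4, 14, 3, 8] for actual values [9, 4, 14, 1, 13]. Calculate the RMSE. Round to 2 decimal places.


MSE = 15.6000. RMSE = sqrt(15.6000) = 3.95.

3.95


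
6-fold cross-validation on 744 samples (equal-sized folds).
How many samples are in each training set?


Each validation fold has 744/6 = 124 samples. Training set = 744 - 124 = 620.

620


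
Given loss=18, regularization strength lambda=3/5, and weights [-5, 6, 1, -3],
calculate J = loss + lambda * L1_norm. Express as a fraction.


L1 norm = sum(|w|) = 15. J = 18 + 3/5 * 15 = 27.

27


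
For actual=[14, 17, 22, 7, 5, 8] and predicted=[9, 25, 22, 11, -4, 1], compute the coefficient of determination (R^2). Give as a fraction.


Mean(y) = 73/6. SS_res = 235. SS_tot = 1313/6. R^2 = 1 - 235/(1313/6) = -97/1313.

-97/1313


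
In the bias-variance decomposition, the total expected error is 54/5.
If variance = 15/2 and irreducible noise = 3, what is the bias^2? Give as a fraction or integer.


Total error = bias^2 + variance + irreducible noise. So bias^2 = 54/5 - 15/2 - 3 = 3/10.

3/10


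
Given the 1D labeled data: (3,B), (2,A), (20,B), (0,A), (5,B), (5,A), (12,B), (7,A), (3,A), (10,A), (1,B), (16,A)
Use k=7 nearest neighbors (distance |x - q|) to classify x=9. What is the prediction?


Distances: |3-9|=6, |2-9|=7, |20-9|=11, |0-9|=9, |5-9|=4, |5-9|=4, |12-9|=3, |7-9|=2, |3-9|=6, |10-9|=1, |1-9|=8, |16-9|=7. 7 nearest: (10,A), (7,A), (12,B), (5,A), (5,B), (3,A), (3,B). Counts: {'A': 4, 'B': 3}. Majority class: A.

A


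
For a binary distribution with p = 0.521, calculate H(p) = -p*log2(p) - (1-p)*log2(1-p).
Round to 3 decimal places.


H = -0.521*log2(0.521) - 0.479*log2(0.479) = 0.999.

0.999


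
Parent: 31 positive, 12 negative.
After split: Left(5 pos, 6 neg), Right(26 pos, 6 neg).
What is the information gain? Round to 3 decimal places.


H(parent) = 0.8542. H(left) = 0.9940, H(right) = 0.6962. Weighted = (11/43)*0.9940 + (32/43)*0.6962 = 0.7724. IG = 0.8542 - 0.7724 = 0.0818, which rounds to 0.082.

0.082


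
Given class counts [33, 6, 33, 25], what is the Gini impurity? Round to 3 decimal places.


Total = 97. Proportions: 33/97, 6/97, 33/97, 25/97. sum(p_i^2) = 0.3017. Gini = 1 - 0.3017 = 0.6983, which rounds to 0.698.

0.698


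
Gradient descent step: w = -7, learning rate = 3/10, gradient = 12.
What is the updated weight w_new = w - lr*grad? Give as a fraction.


w_new = -7 - 3/10 * 12 = -7 - 18/5 = -53/5.

-53/5


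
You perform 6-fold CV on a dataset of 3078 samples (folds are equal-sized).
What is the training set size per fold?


Each validation fold has 3078/6 = 513 samples. Training set = 3078 - 513 = 2565.

2565


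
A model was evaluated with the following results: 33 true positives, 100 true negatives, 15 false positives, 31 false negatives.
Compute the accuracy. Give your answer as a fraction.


Accuracy = (TP + TN) / (TP + TN + FP + FN) = (33 + 100) / 179 = 133/179.

133/179


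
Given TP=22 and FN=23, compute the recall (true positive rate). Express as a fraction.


Recall = TP / (TP + FN) = 22 / 45 = 22/45.

22/45


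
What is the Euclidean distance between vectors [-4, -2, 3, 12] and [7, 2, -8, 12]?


d = sqrt(sum of squared differences). (-4-7)^2=121, (-2-2)^2=16, (3--8)^2=121, (12-12)^2=0. Sum = 258.

sqrt(258)


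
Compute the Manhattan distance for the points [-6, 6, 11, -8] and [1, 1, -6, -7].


d = sum of absolute differences: |-6-1|=7 + |6-1|=5 + |11--6|=17 + |-8--7|=1 = 30.

30


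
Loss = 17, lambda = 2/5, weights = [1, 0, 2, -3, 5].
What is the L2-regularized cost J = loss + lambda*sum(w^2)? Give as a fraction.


L2 sq norm = sum(w^2) = 39. J = 17 + 2/5 * 39 = 163/5.

163/5


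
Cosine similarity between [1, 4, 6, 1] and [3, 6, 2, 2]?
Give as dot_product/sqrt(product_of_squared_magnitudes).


dot = 41. |a|^2 = 54, |b|^2 = 53. cos = 41/sqrt(2862).

41/sqrt(2862)


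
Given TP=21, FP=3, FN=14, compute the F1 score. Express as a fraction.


Precision = 21/24 = 7/8. Recall = 21/35 = 3/5. F1 = 2*P*R/(P+R) = 42/59.

42/59


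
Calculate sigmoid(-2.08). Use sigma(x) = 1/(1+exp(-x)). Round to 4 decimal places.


sigma(-2.08) = 1/(1+e^(2.08)) = 1/(1+8.004469) = 1/9.004469 = 0.1111.

0.1111


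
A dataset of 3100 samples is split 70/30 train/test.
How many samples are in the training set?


Test set = 3100 * 30% = 930. Training set = 3100 - 930 = 2170.

2170


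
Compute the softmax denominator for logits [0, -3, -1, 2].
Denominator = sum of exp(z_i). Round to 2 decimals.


Denom = e^0=1.0000 + e^-3=0.0498 + e^-1=0.3679 + e^2=7.3891. Sum = 8.8068, which rounds to 8.81.

8.81


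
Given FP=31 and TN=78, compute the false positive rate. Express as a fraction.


FPR = FP / (FP + TN) = 31 / 109 = 31/109.

31/109


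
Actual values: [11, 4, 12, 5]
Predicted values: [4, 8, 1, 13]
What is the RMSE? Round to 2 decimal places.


MSE = 62.5000. RMSE = sqrt(62.5000) = 7.91.

7.91


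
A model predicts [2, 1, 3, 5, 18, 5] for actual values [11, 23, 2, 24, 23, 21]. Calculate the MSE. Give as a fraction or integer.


MSE = (1/6) * ((11-2)^2=81 + (23-1)^2=484 + (2-3)^2=1 + (24-5)^2=361 + (23-18)^2=25 + (21-5)^2=256). Sum = 1208. MSE = 604/3.

604/3


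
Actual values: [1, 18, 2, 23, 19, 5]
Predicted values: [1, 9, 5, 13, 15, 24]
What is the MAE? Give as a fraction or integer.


MAE = (1/6) * (|1-1|=0 + |18-9|=9 + |2-5|=3 + |23-13|=10 + |19-15|=4 + |5-24|=19). Sum = 45. MAE = 15/2.

15/2


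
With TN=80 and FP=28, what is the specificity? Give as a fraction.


Specificity = TN / (TN + FP) = 80 / 108 = 20/27.

20/27


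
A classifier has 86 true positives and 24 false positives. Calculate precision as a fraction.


Precision = TP / (TP + FP) = 86 / 110 = 43/55.

43/55


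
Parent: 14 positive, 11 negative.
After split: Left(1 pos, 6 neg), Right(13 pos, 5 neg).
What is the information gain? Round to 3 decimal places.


H(parent) = 0.9896. H(left) = 0.5917, H(right) = 0.8524. Weighted = (7/25)*0.5917 + (18/25)*0.8524 = 0.7794. IG = 0.9896 - 0.7794 = 0.2102, which rounds to 0.210.

0.210


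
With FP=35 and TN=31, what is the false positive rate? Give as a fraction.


FPR = FP / (FP + TN) = 35 / 66 = 35/66.

35/66


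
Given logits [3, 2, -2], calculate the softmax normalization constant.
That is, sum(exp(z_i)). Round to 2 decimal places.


Denom = e^3=20.0855 + e^2=7.3891 + e^-2=0.1353. Sum = 27.6099, which rounds to 27.61.

27.61


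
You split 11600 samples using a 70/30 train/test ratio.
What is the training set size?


Test set = 11600 * 30% = 3480. Training set = 11600 - 3480 = 8120.

8120


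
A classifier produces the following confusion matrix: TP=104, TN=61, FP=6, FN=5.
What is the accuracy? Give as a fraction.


Accuracy = (TP + TN) / (TP + TN + FP + FN) = (104 + 61) / 176 = 15/16.

15/16


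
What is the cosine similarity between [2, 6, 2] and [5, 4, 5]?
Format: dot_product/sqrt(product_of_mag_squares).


dot = 44. |a|^2 = 44, |b|^2 = 66. cos = 44/sqrt(2904).

44/sqrt(2904)


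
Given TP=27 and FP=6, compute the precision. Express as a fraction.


Precision = TP / (TP + FP) = 27 / 33 = 9/11.

9/11


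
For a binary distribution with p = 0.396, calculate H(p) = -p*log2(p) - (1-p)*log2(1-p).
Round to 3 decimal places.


H = -0.396*log2(0.396) - 0.604*log2(0.604) = 0.969.

0.969


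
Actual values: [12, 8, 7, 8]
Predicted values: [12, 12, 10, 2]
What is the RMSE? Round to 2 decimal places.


MSE = 15.2500. RMSE = sqrt(15.2500) = 3.91.

3.91


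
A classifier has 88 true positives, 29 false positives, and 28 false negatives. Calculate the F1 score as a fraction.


Precision = 88/117 = 88/117. Recall = 88/116 = 22/29. F1 = 2*P*R/(P+R) = 176/233.

176/233


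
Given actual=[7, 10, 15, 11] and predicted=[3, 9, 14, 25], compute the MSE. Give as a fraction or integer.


MSE = (1/4) * ((7-3)^2=16 + (10-9)^2=1 + (15-14)^2=1 + (11-25)^2=196). Sum = 214. MSE = 107/2.

107/2


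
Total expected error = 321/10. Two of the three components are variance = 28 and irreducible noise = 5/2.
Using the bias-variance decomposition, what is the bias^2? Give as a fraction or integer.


Total error = bias^2 + variance + irreducible noise. So bias^2 = 321/10 - 28 - 5/2 = 8/5.

8/5


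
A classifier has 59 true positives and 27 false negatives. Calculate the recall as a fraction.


Recall = TP / (TP + FN) = 59 / 86 = 59/86.

59/86


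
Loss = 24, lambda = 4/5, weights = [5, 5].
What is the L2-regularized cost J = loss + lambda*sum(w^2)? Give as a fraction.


L2 sq norm = sum(w^2) = 50. J = 24 + 4/5 * 50 = 64.

64


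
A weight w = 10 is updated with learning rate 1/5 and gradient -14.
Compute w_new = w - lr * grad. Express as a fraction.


w_new = 10 - 1/5 * -14 = 10 - -14/5 = 64/5.

64/5


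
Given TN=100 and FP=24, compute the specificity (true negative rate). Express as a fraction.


Specificity = TN / (TN + FP) = 100 / 124 = 25/31.

25/31


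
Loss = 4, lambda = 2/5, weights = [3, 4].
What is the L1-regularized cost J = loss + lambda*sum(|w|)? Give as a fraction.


L1 norm = sum(|w|) = 7. J = 4 + 2/5 * 7 = 34/5.

34/5


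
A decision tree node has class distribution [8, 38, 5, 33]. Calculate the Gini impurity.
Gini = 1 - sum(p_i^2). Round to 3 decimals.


Total = 84. Proportions: 8/84, 38/84, 5/84, 33/84. sum(p_i^2) = 0.3716. Gini = 1 - 0.3716 = 0.6284, which rounds to 0.628.

0.628


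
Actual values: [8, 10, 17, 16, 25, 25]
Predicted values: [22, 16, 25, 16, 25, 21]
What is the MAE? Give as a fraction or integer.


MAE = (1/6) * (|8-22|=14 + |10-16|=6 + |17-25|=8 + |16-16|=0 + |25-25|=0 + |25-21|=4). Sum = 32. MAE = 16/3.

16/3


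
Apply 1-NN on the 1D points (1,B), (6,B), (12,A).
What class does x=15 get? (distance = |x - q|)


Distances: |1-15|=14, |6-15|=9, |12-15|=3. 1 nearest: (12,A). Counts: {'A': 1}. Majority class: A.

A


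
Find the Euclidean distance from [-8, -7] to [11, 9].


d = sqrt(sum of squared differences). (-8-11)^2=361, (-7-9)^2=256. Sum = 617.

sqrt(617)


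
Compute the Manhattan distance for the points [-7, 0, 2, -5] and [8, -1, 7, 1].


d = sum of absolute differences: |-7-8|=15 + |0--1|=1 + |2-7|=5 + |-5-1|=6 = 27.

27


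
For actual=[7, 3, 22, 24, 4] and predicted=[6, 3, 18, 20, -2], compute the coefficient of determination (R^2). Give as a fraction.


Mean(y) = 12. SS_res = 69. SS_tot = 414. R^2 = 1 - 69/(414) = 5/6.

5/6


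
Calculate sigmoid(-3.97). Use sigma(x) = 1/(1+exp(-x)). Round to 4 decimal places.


sigma(-3.97) = 1/(1+e^(3.97)) = 1/(1+52.984531) = 1/53.984531 = 0.0185.

0.0185


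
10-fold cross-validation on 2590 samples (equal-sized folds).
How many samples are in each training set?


Each validation fold has 2590/10 = 259 samples. Training set = 2590 - 259 = 2331.

2331


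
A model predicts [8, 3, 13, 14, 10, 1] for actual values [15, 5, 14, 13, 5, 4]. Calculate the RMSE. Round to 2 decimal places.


MSE = 14.8333. RMSE = sqrt(14.8333) = 3.85.

3.85


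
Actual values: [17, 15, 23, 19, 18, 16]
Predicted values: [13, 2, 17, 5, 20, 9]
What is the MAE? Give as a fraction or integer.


MAE = (1/6) * (|17-13|=4 + |15-2|=13 + |23-17|=6 + |19-5|=14 + |18-20|=2 + |16-9|=7). Sum = 46. MAE = 23/3.

23/3


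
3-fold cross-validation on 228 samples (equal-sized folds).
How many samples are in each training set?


Each validation fold has 228/3 = 76 samples. Training set = 228 - 76 = 152.

152


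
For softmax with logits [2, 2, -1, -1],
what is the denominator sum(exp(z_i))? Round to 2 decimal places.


Denom = e^2=7.3891 + e^2=7.3891 + e^-1=0.3679 + e^-1=0.3679. Sum = 15.5140, which rounds to 15.51.

15.51


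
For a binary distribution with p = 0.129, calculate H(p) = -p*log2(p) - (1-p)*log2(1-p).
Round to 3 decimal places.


H = -0.129*log2(0.129) - 0.871*log2(0.871) = 0.555.

0.555


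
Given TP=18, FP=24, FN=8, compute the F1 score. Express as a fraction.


Precision = 18/42 = 3/7. Recall = 18/26 = 9/13. F1 = 2*P*R/(P+R) = 9/17.

9/17


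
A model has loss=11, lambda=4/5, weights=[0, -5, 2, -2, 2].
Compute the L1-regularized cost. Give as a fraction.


L1 norm = sum(|w|) = 11. J = 11 + 4/5 * 11 = 99/5.

99/5


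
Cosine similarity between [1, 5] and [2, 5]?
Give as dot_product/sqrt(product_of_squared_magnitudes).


dot = 27. |a|^2 = 26, |b|^2 = 29. cos = 27/sqrt(754).

27/sqrt(754)


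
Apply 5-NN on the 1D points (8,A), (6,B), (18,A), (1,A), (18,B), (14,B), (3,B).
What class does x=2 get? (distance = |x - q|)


Distances: |8-2|=6, |6-2|=4, |18-2|=16, |1-2|=1, |18-2|=16, |14-2|=12, |3-2|=1. 5 nearest: (1,A), (3,B), (6,B), (8,A), (14,B). Counts: {'A': 2, 'B': 3}. Majority class: B.

B


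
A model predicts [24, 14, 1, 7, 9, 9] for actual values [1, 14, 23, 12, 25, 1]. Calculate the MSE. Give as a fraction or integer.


MSE = (1/6) * ((1-24)^2=529 + (14-14)^2=0 + (23-1)^2=484 + (12-7)^2=25 + (25-9)^2=256 + (1-9)^2=64). Sum = 1358. MSE = 679/3.

679/3


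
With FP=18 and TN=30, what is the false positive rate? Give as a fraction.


FPR = FP / (FP + TN) = 18 / 48 = 3/8.

3/8


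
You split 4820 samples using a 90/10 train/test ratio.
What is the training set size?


Test set = 4820 * 10% = 482. Training set = 4820 - 482 = 4338.

4338


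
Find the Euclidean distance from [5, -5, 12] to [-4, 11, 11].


d = sqrt(sum of squared differences). (5--4)^2=81, (-5-11)^2=256, (12-11)^2=1. Sum = 338.

sqrt(338)


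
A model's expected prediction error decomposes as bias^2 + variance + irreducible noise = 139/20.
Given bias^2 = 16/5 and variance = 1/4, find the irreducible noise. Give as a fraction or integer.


Total error = bias^2 + variance + irreducible noise. So irreducible noise = 139/20 - 16/5 - 1/4 = 7/2.

7/2


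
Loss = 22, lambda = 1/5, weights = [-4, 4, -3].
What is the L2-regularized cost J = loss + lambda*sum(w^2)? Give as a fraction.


L2 sq norm = sum(w^2) = 41. J = 22 + 1/5 * 41 = 151/5.

151/5


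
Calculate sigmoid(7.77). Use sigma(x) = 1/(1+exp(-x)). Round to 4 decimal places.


sigma(7.77) = 1/(1+e^(-7.77)) = 1/(1+0.000422) = 1/1.000422 = 0.9996.

0.9996


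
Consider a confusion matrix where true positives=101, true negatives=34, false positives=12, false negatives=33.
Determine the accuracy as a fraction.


Accuracy = (TP + TN) / (TP + TN + FP + FN) = (101 + 34) / 180 = 3/4.

3/4


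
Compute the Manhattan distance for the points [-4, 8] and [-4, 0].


d = sum of absolute differences: |-4--4|=0 + |8-0|=8 = 8.

8


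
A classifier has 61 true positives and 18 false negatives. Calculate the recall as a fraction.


Recall = TP / (TP + FN) = 61 / 79 = 61/79.

61/79


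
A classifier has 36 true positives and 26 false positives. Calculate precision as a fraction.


Precision = TP / (TP + FP) = 36 / 62 = 18/31.

18/31


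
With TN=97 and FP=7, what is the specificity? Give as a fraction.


Specificity = TN / (TN + FP) = 97 / 104 = 97/104.

97/104


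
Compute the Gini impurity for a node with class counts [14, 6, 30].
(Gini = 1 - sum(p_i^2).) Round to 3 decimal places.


Total = 50. Proportions: 14/50, 6/50, 30/50. sum(p_i^2) = 0.4528. Gini = 1 - 0.4528 = 0.5472, which rounds to 0.547.

0.547


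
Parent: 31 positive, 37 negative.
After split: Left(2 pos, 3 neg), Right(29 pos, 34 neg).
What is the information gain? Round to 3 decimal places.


H(parent) = 0.9944. H(left) = 0.9710, H(right) = 0.9955. Weighted = (5/68)*0.9710 + (63/68)*0.9955 = 0.9937. IG = 0.9944 - 0.9937 = 0.0007, which rounds to 0.001.

0.001


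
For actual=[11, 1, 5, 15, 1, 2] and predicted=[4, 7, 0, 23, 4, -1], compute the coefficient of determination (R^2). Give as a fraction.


Mean(y) = 35/6. SS_res = 192. SS_tot = 1037/6. R^2 = 1 - 192/(1037/6) = -115/1037.

-115/1037


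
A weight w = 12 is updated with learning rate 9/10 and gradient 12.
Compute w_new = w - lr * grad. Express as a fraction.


w_new = 12 - 9/10 * 12 = 12 - 54/5 = 6/5.

6/5


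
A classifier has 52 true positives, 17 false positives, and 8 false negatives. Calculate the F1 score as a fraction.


Precision = 52/69 = 52/69. Recall = 52/60 = 13/15. F1 = 2*P*R/(P+R) = 104/129.

104/129


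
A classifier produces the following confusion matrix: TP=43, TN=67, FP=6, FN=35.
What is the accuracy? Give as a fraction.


Accuracy = (TP + TN) / (TP + TN + FP + FN) = (43 + 67) / 151 = 110/151.

110/151


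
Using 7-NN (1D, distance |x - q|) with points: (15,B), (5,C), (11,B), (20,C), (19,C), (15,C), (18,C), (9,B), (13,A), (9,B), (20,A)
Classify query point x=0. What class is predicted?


Distances: |15-0|=15, |5-0|=5, |11-0|=11, |20-0|=20, |19-0|=19, |15-0|=15, |18-0|=18, |9-0|=9, |13-0|=13, |9-0|=9, |20-0|=20. 7 nearest: (5,C), (9,B), (9,B), (11,B), (13,A), (15,B), (15,C). Counts: {'C': 2, 'B': 4, 'A': 1}. Majority class: B.

B


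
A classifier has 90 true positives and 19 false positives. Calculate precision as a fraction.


Precision = TP / (TP + FP) = 90 / 109 = 90/109.

90/109


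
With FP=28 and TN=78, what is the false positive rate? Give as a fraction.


FPR = FP / (FP + TN) = 28 / 106 = 14/53.

14/53


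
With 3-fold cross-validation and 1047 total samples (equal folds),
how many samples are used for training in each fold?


Each validation fold has 1047/3 = 349 samples. Training set = 1047 - 349 = 698.

698


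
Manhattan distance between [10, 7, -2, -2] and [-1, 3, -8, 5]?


d = sum of absolute differences: |10--1|=11 + |7-3|=4 + |-2--8|=6 + |-2-5|=7 = 28.

28


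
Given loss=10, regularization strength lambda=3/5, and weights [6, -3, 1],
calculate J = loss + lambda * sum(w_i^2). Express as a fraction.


L2 sq norm = sum(w^2) = 46. J = 10 + 3/5 * 46 = 188/5.

188/5


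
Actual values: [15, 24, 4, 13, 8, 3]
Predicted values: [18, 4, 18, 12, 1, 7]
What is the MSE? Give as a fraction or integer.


MSE = (1/6) * ((15-18)^2=9 + (24-4)^2=400 + (4-18)^2=196 + (13-12)^2=1 + (8-1)^2=49 + (3-7)^2=16). Sum = 671. MSE = 671/6.

671/6


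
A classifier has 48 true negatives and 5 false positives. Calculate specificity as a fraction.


Specificity = TN / (TN + FP) = 48 / 53 = 48/53.

48/53


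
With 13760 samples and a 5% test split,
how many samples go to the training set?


Test set = 13760 * 5% = 688. Training set = 13760 - 688 = 13072.

13072


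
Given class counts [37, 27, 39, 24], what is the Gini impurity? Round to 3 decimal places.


Total = 127. Proportions: 37/127, 27/127, 39/127, 24/127. sum(p_i^2) = 0.2601. Gini = 1 - 0.2601 = 0.7399, which rounds to 0.740.

0.740


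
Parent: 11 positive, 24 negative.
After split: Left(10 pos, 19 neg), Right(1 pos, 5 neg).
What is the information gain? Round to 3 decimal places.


H(parent) = 0.8981. H(left) = 0.9294, H(right) = 0.6500. Weighted = (29/35)*0.9294 + (6/35)*0.6500 = 0.8815. IG = 0.8981 - 0.8815 = 0.0166, which rounds to 0.017.

0.017


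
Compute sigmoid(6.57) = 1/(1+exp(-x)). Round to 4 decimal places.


sigma(6.57) = 1/(1+e^(-6.57)) = 1/(1+0.001402) = 1/1.001402 = 0.9986.

0.9986


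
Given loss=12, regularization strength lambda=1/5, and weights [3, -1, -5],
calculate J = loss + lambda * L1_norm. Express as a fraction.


L1 norm = sum(|w|) = 9. J = 12 + 1/5 * 9 = 69/5.

69/5


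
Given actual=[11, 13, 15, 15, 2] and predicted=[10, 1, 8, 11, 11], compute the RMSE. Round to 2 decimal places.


MSE = 58.2000. RMSE = sqrt(58.2000) = 7.63.

7.63


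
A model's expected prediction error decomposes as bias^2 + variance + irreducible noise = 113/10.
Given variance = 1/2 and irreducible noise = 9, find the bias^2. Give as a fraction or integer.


Total error = bias^2 + variance + irreducible noise. So bias^2 = 113/10 - 1/2 - 9 = 9/5.

9/5


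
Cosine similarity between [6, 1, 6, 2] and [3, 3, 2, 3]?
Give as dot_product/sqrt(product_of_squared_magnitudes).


dot = 39. |a|^2 = 77, |b|^2 = 31. cos = 39/sqrt(2387).

39/sqrt(2387)


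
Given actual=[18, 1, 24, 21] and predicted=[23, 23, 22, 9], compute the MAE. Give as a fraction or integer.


MAE = (1/4) * (|18-23|=5 + |1-23|=22 + |24-22|=2 + |21-9|=12). Sum = 41. MAE = 41/4.

41/4


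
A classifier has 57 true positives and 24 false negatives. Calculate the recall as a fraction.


Recall = TP / (TP + FN) = 57 / 81 = 19/27.

19/27


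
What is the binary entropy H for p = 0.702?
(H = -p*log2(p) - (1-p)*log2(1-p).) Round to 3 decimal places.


H = -0.702*log2(0.702) - 0.298*log2(0.298) = 0.879.

0.879


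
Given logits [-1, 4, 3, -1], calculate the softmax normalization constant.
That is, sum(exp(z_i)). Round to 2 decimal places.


Denom = e^-1=0.3679 + e^4=54.5982 + e^3=20.0855 + e^-1=0.3679. Sum = 75.4195, which rounds to 75.42.

75.42


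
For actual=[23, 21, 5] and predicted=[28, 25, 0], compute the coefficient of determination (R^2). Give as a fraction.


Mean(y) = 49/3. SS_res = 66. SS_tot = 584/3. R^2 = 1 - 66/(584/3) = 193/292.

193/292


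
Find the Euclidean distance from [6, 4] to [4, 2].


d = sqrt(sum of squared differences). (6-4)^2=4, (4-2)^2=4. Sum = 8.

sqrt(8)


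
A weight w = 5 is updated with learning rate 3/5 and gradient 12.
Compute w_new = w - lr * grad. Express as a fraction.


w_new = 5 - 3/5 * 12 = 5 - 36/5 = -11/5.

-11/5


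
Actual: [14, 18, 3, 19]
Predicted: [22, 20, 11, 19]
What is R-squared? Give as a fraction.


Mean(y) = 27/2. SS_res = 132. SS_tot = 161. R^2 = 1 - 132/(161) = 29/161.

29/161


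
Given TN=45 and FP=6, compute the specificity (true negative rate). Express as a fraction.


Specificity = TN / (TN + FP) = 45 / 51 = 15/17.

15/17


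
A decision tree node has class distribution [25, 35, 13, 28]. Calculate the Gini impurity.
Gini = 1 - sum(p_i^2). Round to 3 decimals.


Total = 101. Proportions: 25/101, 35/101, 13/101, 28/101. sum(p_i^2) = 0.2748. Gini = 1 - 0.2748 = 0.7252, which rounds to 0.725.

0.725


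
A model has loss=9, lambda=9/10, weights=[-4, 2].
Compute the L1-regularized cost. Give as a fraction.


L1 norm = sum(|w|) = 6. J = 9 + 9/10 * 6 = 72/5.

72/5


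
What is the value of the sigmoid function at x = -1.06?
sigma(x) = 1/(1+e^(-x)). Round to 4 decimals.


sigma(-1.06) = 1/(1+e^(1.06)) = 1/(1+2.886371) = 1/3.886371 = 0.2573.

0.2573


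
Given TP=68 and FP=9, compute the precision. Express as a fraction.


Precision = TP / (TP + FP) = 68 / 77 = 68/77.

68/77


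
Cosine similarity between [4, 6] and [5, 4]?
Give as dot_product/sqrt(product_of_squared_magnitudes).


dot = 44. |a|^2 = 52, |b|^2 = 41. cos = 44/sqrt(2132).

44/sqrt(2132)


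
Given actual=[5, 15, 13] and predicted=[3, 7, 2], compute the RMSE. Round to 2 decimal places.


MSE = 63.0000. RMSE = sqrt(63.0000) = 7.94.

7.94


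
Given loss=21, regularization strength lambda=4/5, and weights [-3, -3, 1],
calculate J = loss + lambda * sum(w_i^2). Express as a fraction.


L2 sq norm = sum(w^2) = 19. J = 21 + 4/5 * 19 = 181/5.

181/5


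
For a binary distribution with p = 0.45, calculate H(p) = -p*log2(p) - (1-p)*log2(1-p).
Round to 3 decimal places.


H = -0.45*log2(0.45) - 0.55*log2(0.55) = 0.993.

0.993


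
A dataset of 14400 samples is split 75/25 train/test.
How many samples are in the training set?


Test set = 14400 * 25% = 3600. Training set = 14400 - 3600 = 10800.

10800


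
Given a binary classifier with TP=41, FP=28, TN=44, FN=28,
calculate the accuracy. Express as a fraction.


Accuracy = (TP + TN) / (TP + TN + FP + FN) = (41 + 44) / 141 = 85/141.

85/141


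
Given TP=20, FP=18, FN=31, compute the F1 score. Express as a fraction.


Precision = 20/38 = 10/19. Recall = 20/51 = 20/51. F1 = 2*P*R/(P+R) = 40/89.

40/89


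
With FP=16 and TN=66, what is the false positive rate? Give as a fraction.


FPR = FP / (FP + TN) = 16 / 82 = 8/41.

8/41


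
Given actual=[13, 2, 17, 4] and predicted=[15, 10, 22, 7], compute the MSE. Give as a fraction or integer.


MSE = (1/4) * ((13-15)^2=4 + (2-10)^2=64 + (17-22)^2=25 + (4-7)^2=9). Sum = 102. MSE = 51/2.

51/2


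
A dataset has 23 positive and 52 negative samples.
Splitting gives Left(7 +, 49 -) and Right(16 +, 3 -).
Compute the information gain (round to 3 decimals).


H(parent) = 0.8893. H(left) = 0.5436, H(right) = 0.6292. Weighted = (56/75)*0.5436 + (19/75)*0.6292 = 0.5653. IG = 0.8893 - 0.5653 = 0.3240, which rounds to 0.324.

0.324


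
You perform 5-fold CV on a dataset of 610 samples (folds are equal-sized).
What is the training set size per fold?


Each validation fold has 610/5 = 122 samples. Training set = 610 - 122 = 488.

488


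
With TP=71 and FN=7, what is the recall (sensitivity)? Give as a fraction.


Recall = TP / (TP + FN) = 71 / 78 = 71/78.

71/78


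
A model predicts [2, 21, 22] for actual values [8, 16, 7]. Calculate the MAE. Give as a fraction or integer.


MAE = (1/3) * (|8-2|=6 + |16-21|=5 + |7-22|=15). Sum = 26. MAE = 26/3.

26/3


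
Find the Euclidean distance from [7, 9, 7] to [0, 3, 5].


d = sqrt(sum of squared differences). (7-0)^2=49, (9-3)^2=36, (7-5)^2=4. Sum = 89.

sqrt(89)
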